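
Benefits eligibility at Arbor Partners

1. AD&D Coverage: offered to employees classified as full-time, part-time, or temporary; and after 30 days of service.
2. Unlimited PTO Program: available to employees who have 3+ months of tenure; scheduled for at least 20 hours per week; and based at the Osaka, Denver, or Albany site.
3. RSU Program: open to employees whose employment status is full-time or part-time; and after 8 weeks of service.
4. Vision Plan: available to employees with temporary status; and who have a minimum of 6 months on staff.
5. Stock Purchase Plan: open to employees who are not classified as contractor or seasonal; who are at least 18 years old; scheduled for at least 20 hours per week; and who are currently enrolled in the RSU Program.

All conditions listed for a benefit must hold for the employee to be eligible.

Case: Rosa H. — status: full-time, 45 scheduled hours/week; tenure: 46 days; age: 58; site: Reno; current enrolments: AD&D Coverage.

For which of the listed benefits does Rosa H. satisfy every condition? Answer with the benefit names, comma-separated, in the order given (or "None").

AD&D Coverage — status full-time ✓; service 46 days ≥ 30 days ✓ → eligible.
Unlimited PTO Program — service 46 days < 3 months (≈90 days) ✗ → not eligible.
RSU Program — status full-time ✓; service 46 days < 8 weeks (≈56 days) ✗ → not eligible.
Vision Plan — status full-time ✗ (requires temporary) → not eligible.
Stock Purchase Plan — status full-time ✓ (not excluded); age 58 ≥ 18 ✓; 45 hrs/wk ≥ 20 ✓; not enrolled in RSU Program ✗ → not eligible.

AD&D Coverage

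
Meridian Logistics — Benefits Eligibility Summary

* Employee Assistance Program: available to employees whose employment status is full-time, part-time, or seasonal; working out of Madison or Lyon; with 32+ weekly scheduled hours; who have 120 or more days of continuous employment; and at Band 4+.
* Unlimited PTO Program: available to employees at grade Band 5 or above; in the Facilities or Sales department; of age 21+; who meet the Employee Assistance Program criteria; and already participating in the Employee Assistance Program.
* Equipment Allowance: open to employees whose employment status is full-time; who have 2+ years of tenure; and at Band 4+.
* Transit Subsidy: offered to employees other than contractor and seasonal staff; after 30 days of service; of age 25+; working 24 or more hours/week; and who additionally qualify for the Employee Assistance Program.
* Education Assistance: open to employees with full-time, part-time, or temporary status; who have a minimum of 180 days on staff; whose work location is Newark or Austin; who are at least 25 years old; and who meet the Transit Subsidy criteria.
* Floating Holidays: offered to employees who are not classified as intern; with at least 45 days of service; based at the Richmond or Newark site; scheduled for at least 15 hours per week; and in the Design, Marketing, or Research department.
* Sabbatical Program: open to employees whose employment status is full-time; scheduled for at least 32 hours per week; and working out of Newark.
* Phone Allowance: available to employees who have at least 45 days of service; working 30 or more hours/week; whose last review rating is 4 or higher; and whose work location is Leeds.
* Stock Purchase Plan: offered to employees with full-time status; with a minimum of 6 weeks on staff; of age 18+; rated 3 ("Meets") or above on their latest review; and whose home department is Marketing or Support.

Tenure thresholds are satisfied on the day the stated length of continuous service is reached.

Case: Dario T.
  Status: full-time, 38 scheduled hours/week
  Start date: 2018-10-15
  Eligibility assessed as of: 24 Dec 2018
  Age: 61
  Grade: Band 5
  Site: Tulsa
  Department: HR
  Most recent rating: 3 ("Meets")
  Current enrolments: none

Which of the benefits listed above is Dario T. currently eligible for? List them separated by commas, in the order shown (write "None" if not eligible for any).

None

Service from 2018-10-15 to 24 Dec 2018: 70 days.
Employee Assistance Program — status full-time ✓; site Tulsa ✗ (not Madison or Lyon) → not eligible.
Unlimited PTO Program — grade Band 5 ≥ Band 5 ✓; dept HR ✗ → not eligible.
Equipment Allowance — status full-time ✓; service 70 days < 2 years (≈730 days) ✗ → not eligible.
Transit Subsidy — status full-time ✓ (not excluded); service 70 days ≥ 30 days ✓; age 61 ≥ 25 ✓; 38 hrs/wk ≥ 24 ✓; not eligible for Employee Assistance Program ✗ → not eligible.
Education Assistance — status full-time ✓; service 70 days < 180 days ✗ → not eligible.
Floating Holidays — status full-time ✓ (not excluded); service 70 days ≥ 45 days ✓; site Tulsa ✗ (not Richmond or Newark) → not eligible.
Sabbatical Program — status full-time ✓; 38 hrs/wk ≥ 32 ✓; site Tulsa ✗ (not Newark) → not eligible.
Phone Allowance — service 70 days ≥ 45 days ✓; 38 hrs/wk ≥ 30 ✓; rating 3 < 4 ✗ → not eligible.
Stock Purchase Plan — status full-time ✓; service 70 days ≥ 6 weeks (≈42 days) ✓; age 61 ≥ 18 ✓; rating 3 ≥ 3 ✓; dept HR ✗ → not eligible.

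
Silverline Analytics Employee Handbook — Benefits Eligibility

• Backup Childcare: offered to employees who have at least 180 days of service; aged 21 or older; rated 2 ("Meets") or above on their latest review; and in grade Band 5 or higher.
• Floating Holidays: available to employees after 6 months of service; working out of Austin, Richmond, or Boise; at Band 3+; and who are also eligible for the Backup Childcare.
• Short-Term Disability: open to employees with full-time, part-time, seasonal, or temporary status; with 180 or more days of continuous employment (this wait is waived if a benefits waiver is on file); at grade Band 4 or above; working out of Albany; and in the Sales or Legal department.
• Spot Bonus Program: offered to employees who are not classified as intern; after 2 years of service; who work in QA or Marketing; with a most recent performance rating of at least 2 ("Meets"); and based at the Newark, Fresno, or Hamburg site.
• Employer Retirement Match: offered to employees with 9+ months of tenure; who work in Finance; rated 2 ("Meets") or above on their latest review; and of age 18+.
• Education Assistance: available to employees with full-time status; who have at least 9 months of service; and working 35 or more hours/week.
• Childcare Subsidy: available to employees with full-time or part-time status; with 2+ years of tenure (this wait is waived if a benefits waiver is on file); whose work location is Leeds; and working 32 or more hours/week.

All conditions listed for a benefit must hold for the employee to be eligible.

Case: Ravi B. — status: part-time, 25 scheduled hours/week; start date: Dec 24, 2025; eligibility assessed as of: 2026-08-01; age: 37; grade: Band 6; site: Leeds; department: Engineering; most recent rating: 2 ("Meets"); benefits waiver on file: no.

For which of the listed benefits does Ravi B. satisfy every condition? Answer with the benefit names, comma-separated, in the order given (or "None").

Backup Childcare

Service from Dec 24, 2025 to 2026-08-01: 220 days.
Backup Childcare — service 220 days ≥ 180 days ✓; age 37 ≥ 21 ✓; rating 2 ≥ 2 ✓; grade Band 6 ≥ Band 5 ✓ → eligible.
Floating Holidays — service 220 days ≥ 6 months (≈180 days) ✓; site Leeds ✗ (not Austin, Richmond, or Boise) → not eligible.
Short-Term Disability — status part-time ✓; no waiver, service 220 days ≥ 180 days ✓; grade Band 6 ≥ Band 4 ✓; site Leeds ✗ (not Albany) → not eligible.
Spot Bonus Program — status part-time ✓ (not excluded); service 220 days < 2 years (≈730 days) ✗ → not eligible.
Employer Retirement Match — service 220 days < 9 months (≈270 days) ✗ → not eligible.
Education Assistance — status part-time ✗ (requires full-time) → not eligible.
Childcare Subsidy — status part-time ✓; no waiver, service 220 days < 2 years (≈730 days) ✗ → not eligible.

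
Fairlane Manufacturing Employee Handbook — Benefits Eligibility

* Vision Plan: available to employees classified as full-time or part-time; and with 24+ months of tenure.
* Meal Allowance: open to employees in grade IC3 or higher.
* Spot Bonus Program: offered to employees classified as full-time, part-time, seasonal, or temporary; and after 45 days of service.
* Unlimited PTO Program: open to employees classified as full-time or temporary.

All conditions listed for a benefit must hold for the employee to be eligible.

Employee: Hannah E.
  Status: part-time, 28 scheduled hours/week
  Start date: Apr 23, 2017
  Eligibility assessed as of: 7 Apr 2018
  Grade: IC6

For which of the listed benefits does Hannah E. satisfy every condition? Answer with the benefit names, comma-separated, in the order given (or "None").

Service from Apr 23, 2017 to 7 Apr 2018: 349 days.
Vision Plan — status part-time ✓; service 349 days < 24 months (≈720 days) ✗ → not eligible.
Meal Allowance — grade IC6 ≥ IC3 ✓ → eligible.
Spot Bonus Program — status part-time ✓; service 349 days ≥ 45 days ✓ → eligible.
Unlimited PTO Program — status part-time ✗ (requires full-time or temporary) → not eligible.

Meal Allowance, Spot Bonus Program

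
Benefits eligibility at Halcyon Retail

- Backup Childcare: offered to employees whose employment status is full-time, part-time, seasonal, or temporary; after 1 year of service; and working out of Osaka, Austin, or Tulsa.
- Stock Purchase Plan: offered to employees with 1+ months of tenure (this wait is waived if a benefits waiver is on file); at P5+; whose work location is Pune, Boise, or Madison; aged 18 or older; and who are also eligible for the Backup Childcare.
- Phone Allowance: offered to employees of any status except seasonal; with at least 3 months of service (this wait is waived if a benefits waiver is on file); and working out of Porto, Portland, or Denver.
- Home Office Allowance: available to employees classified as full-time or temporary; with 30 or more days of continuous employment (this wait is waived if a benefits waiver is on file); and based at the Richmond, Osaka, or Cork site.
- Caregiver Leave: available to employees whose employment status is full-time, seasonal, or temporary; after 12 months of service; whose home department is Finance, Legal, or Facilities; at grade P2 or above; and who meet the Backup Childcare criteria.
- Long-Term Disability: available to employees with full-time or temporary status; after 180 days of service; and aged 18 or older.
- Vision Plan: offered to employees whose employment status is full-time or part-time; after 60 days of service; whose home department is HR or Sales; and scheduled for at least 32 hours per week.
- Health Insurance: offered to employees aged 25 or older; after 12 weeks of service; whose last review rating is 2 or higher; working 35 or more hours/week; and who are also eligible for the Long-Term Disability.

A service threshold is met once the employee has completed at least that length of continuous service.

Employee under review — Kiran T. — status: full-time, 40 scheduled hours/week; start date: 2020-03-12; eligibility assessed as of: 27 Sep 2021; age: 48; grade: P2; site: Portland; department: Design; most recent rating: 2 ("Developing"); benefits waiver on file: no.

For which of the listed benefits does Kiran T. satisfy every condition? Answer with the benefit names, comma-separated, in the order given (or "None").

Phone Allowance, Long-Term Disability, Health Insurance

Service from 2020-03-12 to 27 Sep 2021: 564 days.
Backup Childcare — status full-time ✓; service 564 days ≥ 1 year (≈365 days) ✓; site Portland ✗ (not Osaka, Austin, or Tulsa) → not eligible.
Stock Purchase Plan — no waiver, service 564 days ≥ 1 month (≈30 days) ✓; grade P2 < P5 ✗ → not eligible.
Phone Allowance — status full-time ✓ (not excluded); no waiver, service 564 days ≥ 3 months (≈90 days) ✓; site Portland ✓ → eligible.
Home Office Allowance — status full-time ✓; no waiver, service 564 days ≥ 30 days ✓; site Portland ✗ (not Richmond, Osaka, or Cork) → not eligible.
Caregiver Leave — status full-time ✓; service 564 days ≥ 12 months (≈360 days) ✓; dept Design ✗ → not eligible.
Long-Term Disability — status full-time ✓; service 564 days ≥ 180 days ✓; age 48 ≥ 18 ✓ → eligible.
Vision Plan — status full-time ✓; service 564 days ≥ 60 days ✓; dept Design ✗ → not eligible.
Health Insurance — age 48 ≥ 25 ✓; service 564 days ≥ 12 weeks (≈84 days) ✓; rating 2 ≥ 2 ✓; 40 hrs/wk ≥ 35 ✓; eligible for Long-Term Disability ✓ → eligible.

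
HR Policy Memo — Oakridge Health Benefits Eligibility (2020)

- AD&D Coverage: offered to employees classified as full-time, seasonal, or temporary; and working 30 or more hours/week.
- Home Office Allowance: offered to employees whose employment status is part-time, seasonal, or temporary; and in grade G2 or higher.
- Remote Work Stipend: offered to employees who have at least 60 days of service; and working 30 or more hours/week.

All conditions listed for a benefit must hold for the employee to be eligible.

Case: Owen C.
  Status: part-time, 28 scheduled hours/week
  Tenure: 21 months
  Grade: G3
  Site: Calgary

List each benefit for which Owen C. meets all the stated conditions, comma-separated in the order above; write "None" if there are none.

Home Office Allowance

AD&D Coverage — status part-time ✗ (requires full-time, seasonal, or temporary) → not eligible.
Home Office Allowance — status part-time ✓; grade G3 ≥ G2 ✓ → eligible.
Remote Work Stipend — service 21 months ≥ 60 days ✓; 28 hrs/wk < 30 ✗ → not eligible.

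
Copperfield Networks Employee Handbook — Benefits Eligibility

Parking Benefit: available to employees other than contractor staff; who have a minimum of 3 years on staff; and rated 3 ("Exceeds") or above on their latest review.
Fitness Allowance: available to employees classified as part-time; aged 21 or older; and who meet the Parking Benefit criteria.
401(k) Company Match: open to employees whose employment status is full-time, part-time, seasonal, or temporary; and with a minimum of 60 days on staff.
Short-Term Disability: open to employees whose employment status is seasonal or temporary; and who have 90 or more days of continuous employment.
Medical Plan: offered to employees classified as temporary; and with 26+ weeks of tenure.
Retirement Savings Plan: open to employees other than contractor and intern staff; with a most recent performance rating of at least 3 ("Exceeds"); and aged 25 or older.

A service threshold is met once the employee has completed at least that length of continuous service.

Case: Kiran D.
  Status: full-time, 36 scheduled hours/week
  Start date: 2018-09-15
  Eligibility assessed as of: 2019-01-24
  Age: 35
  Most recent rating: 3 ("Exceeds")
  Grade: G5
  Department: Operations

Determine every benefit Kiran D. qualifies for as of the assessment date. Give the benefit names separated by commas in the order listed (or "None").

401(k) Company Match, Retirement Savings Plan

Service from 2018-09-15 to 2019-01-24: 131 days.
Parking Benefit — status full-time ✓ (not excluded); service 131 days < 3 years (≈1095 days) ✗ → not eligible.
Fitness Allowance — status full-time ✗ (requires part-time) → not eligible.
401(k) Company Match — status full-time ✓; service 131 days ≥ 60 days ✓ → eligible.
Short-Term Disability — status full-time ✗ (requires seasonal or temporary) → not eligible.
Medical Plan — status full-time ✗ (requires temporary) → not eligible.
Retirement Savings Plan — status full-time ✓ (not excluded); rating 3 ≥ 3 ✓; age 35 ≥ 25 ✓ → eligible.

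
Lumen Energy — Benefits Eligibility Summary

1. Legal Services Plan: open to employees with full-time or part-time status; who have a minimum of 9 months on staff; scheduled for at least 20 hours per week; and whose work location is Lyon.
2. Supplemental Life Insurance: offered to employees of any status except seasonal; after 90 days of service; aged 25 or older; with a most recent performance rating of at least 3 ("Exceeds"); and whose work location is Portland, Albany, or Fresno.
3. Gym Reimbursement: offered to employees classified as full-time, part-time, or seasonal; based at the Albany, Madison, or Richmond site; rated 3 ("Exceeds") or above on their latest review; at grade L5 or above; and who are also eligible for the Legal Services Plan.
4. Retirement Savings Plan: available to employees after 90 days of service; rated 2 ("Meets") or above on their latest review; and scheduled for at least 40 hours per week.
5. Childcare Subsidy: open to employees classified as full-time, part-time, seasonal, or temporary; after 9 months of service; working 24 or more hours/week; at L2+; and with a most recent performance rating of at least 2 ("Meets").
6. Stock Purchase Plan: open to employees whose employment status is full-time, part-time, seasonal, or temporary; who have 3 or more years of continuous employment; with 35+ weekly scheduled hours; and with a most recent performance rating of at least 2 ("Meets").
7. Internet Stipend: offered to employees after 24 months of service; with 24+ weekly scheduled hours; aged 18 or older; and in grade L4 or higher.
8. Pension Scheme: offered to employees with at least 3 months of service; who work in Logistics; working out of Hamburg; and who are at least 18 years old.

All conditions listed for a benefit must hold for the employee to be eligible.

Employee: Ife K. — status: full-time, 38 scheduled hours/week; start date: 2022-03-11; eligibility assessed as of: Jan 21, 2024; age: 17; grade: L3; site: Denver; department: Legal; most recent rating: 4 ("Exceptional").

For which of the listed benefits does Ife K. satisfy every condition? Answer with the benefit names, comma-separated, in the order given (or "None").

Service from 2022-03-11 to Jan 21, 2024: 681 days.
Legal Services Plan — status full-time ✓; service 681 days ≥ 9 months (≈270 days) ✓; 38 hrs/wk ≥ 20 ✓; site Denver ✗ (not Lyon) → not eligible.
Supplemental Life Insurance — status full-time ✓ (not excluded); service 681 days ≥ 90 days ✓; age 17 < 25 ✗ → not eligible.
Gym Reimbursement — status full-time ✓; site Denver ✗ (not Albany, Madison, or Richmond) → not eligible.
Retirement Savings Plan — service 681 days ≥ 90 days ✓; rating 4 ≥ 2 ✓; 38 hrs/wk < 40 ✗ → not eligible.
Childcare Subsidy — status full-time ✓; service 681 days ≥ 9 months (≈270 days) ✓; 38 hrs/wk ≥ 24 ✓; grade L3 ≥ L2 ✓; rating 4 ≥ 2 ✓ → eligible.
Stock Purchase Plan — status full-time ✓; service 681 days < 3 years (≈1095 days) ✗ → not eligible.
Internet Stipend — service 681 days < 24 months (≈720 days) ✗ → not eligible.
Pension Scheme — service 681 days ≥ 3 months (≈90 days) ✓; dept Legal ✗ → not eligible.

Childcare Subsidy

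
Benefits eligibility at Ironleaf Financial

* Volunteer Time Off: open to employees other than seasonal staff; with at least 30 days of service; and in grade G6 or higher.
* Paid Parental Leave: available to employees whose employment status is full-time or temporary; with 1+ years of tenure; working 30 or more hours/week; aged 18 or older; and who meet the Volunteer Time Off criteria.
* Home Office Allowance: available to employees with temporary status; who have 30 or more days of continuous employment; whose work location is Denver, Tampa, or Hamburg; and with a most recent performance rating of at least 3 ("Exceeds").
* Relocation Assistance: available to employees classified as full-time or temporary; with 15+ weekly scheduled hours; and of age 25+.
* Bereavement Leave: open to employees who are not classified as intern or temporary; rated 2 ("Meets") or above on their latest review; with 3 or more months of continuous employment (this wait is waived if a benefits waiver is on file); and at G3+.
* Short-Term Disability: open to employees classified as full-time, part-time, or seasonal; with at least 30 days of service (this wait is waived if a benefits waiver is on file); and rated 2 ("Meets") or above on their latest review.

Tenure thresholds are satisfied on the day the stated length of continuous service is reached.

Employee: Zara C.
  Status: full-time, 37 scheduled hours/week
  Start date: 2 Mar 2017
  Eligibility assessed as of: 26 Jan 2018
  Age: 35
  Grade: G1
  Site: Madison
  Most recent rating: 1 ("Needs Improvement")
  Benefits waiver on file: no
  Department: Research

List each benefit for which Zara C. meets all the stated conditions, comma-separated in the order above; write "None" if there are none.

Relocation Assistance

Service from 2 Mar 2017 to 26 Jan 2018: 330 days.
Volunteer Time Off — status full-time ✓ (not excluded); service 330 days ≥ 30 days ✓; grade G1 < G6 ✗ → not eligible.
Paid Parental Leave — status full-time ✓; service 330 days < 1 year (≈365 days) ✗ → not eligible.
Home Office Allowance — status full-time ✗ (requires temporary) → not eligible.
Relocation Assistance — status full-time ✓; 37 hrs/wk ≥ 15 ✓; age 35 ≥ 25 ✓ → eligible.
Bereavement Leave — status full-time ✓ (not excluded); rating 1 < 2 ✗ → not eligible.
Short-Term Disability — status full-time ✓; no waiver, service 330 days ≥ 30 days ✓; rating 1 < 2 ✗ → not eligible.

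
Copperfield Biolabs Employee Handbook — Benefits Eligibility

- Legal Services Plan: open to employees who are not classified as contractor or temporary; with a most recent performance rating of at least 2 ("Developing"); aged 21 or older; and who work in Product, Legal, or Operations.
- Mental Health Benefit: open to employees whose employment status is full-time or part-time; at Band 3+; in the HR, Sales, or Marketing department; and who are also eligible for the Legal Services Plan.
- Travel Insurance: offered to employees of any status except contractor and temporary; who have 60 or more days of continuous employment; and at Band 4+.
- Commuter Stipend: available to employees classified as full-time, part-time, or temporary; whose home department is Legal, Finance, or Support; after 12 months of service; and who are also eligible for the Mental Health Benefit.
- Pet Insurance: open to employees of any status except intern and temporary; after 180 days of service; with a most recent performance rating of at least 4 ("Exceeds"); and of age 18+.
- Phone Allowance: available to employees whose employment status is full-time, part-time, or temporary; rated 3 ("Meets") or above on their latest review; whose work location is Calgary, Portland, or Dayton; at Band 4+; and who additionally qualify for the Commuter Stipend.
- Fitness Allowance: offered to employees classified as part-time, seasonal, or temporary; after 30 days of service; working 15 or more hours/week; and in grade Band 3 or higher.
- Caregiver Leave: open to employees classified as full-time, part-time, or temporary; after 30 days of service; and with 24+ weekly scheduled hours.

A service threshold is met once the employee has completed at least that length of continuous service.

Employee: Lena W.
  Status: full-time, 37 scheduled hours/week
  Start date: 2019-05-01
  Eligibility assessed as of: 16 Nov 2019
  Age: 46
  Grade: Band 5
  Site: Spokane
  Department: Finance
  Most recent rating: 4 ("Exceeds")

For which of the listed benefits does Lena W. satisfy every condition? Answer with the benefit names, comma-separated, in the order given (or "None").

Travel Insurance, Pet Insurance, Caregiver Leave

Service from 2019-05-01 to 16 Nov 2019: 199 days.
Legal Services Plan — status full-time ✓ (not excluded); rating 4 ≥ 2 ✓; age 46 ≥ 21 ✓; dept Finance ✗ → not eligible.
Mental Health Benefit — status full-time ✓; grade Band 5 ≥ Band 3 ✓; dept Finance ✗ → not eligible.
Travel Insurance — status full-time ✓ (not excluded); service 199 days ≥ 60 days ✓; grade Band 5 ≥ Band 4 ✓ → eligible.
Commuter Stipend — status full-time ✓; dept Finance ✓; service 199 days < 12 months (≈360 days) ✗ → not eligible.
Pet Insurance — status full-time ✓ (not excluded); service 199 days ≥ 180 days ✓; rating 4 ≥ 4 ✓; age 46 ≥ 18 ✓ → eligible.
Phone Allowance — status full-time ✓; rating 4 ≥ 3 ✓; site Spokane ✗ (not Calgary, Portland, or Dayton) → not eligible.
Fitness Allowance — status full-time ✗ (requires part-time, seasonal, or temporary) → not eligible.
Caregiver Leave — status full-time ✓; service 199 days ≥ 30 days ✓; 37 hrs/wk ≥ 24 ✓ → eligible.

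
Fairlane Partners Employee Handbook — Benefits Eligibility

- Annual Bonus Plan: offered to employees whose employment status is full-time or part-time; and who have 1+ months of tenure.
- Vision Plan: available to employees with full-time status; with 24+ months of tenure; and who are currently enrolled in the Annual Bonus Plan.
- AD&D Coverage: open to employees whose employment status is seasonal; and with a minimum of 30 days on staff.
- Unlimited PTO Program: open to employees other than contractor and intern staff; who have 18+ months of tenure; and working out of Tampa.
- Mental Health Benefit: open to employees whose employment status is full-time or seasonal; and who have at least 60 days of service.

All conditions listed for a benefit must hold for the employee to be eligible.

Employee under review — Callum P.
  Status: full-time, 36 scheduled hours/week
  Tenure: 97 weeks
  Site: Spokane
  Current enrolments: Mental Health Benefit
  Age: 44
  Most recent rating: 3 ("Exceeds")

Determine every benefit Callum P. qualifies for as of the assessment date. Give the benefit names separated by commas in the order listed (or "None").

Annual Bonus Plan — status full-time ✓; service 97 weeks ≥ 1 month (≈30 days) ✓ → eligible.
Vision Plan — status full-time ✓; service 97 weeks < 24 months (≈720 days) ✗ → not eligible.
AD&D Coverage — status full-time ✗ (requires seasonal) → not eligible.
Unlimited PTO Program — status full-time ✓ (not excluded); service 97 weeks ≥ 18 months (≈540 days) ✓; site Spokane ✗ (not Tampa) → not eligible.
Mental Health Benefit — status full-time ✓; service 97 weeks ≥ 60 days ✓ → eligible.

Annual Bonus Plan, Mental Health Benefit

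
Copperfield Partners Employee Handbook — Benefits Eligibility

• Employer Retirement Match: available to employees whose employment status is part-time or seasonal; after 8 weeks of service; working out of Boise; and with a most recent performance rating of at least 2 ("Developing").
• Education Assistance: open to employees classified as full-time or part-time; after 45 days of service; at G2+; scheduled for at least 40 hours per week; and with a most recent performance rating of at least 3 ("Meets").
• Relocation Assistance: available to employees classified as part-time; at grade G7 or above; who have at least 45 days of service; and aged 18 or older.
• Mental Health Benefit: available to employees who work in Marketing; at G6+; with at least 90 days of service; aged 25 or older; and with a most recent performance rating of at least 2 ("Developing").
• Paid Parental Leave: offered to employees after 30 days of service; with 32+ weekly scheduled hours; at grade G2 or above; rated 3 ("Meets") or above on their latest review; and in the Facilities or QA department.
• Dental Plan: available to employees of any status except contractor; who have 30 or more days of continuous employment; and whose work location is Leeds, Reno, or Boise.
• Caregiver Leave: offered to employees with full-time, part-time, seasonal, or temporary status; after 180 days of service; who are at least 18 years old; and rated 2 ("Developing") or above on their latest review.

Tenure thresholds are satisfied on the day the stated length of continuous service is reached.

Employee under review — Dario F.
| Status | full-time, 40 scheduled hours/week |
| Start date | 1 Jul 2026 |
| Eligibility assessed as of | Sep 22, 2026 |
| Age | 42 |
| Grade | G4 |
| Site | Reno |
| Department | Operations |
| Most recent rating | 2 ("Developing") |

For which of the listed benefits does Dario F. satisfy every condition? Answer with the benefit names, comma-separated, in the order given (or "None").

Service from 1 Jul 2026 to Sep 22, 2026: 83 days.
Employer Retirement Match — status full-time ✗ (requires part-time or seasonal) → not eligible.
Education Assistance — status full-time ✓; service 83 days ≥ 45 days ✓; grade G4 ≥ G2 ✓; 40 hrs/wk ≥ 40 ✓; rating 2 < 3 ✗ → not eligible.
Relocation Assistance — status full-time ✗ (requires part-time) → not eligible.
Mental Health Benefit — dept Operations ✗ → not eligible.
Paid Parental Leave — service 83 days ≥ 30 days ✓; 40 hrs/wk ≥ 32 ✓; grade G4 ≥ G2 ✓; rating 2 < 3 ✗ → not eligible.
Dental Plan — status full-time ✓ (not excluded); service 83 days ≥ 30 days ✓; site Reno ✓ → eligible.
Caregiver Leave — status full-time ✓; service 83 days < 180 days ✗ → not eligible.

Dental Plan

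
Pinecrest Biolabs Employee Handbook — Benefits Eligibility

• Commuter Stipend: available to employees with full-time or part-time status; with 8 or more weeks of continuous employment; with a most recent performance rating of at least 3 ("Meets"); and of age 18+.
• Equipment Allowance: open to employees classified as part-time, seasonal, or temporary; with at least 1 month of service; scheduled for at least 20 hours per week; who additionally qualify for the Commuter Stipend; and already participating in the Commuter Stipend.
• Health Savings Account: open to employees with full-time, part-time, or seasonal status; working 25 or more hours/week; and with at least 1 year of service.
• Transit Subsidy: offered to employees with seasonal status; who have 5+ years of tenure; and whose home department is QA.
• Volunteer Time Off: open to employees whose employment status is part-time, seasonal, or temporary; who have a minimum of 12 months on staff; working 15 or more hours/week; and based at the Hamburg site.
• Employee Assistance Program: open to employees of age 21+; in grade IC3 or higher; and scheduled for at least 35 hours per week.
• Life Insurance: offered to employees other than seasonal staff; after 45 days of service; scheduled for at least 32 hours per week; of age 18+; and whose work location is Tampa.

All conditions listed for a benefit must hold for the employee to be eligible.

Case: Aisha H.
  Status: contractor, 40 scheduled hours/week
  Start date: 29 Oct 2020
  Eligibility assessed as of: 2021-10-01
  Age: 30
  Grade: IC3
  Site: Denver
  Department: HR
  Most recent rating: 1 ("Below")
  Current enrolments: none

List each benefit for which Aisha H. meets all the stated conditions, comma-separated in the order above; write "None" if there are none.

Employee Assistance Program

Service from 29 Oct 2020 to 2021-10-01: 337 days.
Commuter Stipend — status contractor ✗ (requires full-time or part-time) → not eligible.
Equipment Allowance — status contractor ✗ (requires part-time, seasonal, or temporary) → not eligible.
Health Savings Account — status contractor ✗ (requires full-time, part-time, or seasonal) → not eligible.
Transit Subsidy — status contractor ✗ (requires seasonal) → not eligible.
Volunteer Time Off — status contractor ✗ (requires part-time, seasonal, or temporary) → not eligible.
Employee Assistance Program — age 30 ≥ 21 ✓; grade IC3 ≥ IC3 ✓; 40 hrs/wk ≥ 35 ✓ → eligible.
Life Insurance — status contractor ✓ (not excluded); service 337 days ≥ 45 days ✓; 40 hrs/wk ≥ 32 ✓; age 30 ≥ 18 ✓; site Denver ✗ (not Tampa) → not eligible.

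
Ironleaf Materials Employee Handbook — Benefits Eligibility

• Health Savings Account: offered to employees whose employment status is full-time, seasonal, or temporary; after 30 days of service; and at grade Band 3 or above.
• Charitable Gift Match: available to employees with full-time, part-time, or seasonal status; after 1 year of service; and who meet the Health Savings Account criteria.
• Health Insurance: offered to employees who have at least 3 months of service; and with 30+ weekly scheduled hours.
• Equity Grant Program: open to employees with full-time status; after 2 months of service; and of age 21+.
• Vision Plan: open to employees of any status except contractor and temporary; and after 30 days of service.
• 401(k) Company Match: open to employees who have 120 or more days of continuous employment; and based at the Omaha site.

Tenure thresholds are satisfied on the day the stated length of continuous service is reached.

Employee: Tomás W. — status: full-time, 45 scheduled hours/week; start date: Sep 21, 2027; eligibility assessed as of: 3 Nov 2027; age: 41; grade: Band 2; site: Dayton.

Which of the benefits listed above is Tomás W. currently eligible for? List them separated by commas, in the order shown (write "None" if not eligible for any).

Vision Plan

Service from Sep 21, 2027 to 3 Nov 2027: 43 days.
Health Savings Account — status full-time ✓; service 43 days ≥ 30 days ✓; grade Band 2 < Band 3 ✗ → not eligible.
Charitable Gift Match — status full-time ✓; service 43 days < 1 year (≈365 days) ✗ → not eligible.
Health Insurance — service 43 days < 3 months (≈90 days) ✗ → not eligible.
Equity Grant Program — status full-time ✓; service 43 days < 2 months (≈60 days) ✗ → not eligible.
Vision Plan — status full-time ✓ (not excluded); service 43 days ≥ 30 days ✓ → eligible.
401(k) Company Match — service 43 days < 120 days ✗ → not eligible.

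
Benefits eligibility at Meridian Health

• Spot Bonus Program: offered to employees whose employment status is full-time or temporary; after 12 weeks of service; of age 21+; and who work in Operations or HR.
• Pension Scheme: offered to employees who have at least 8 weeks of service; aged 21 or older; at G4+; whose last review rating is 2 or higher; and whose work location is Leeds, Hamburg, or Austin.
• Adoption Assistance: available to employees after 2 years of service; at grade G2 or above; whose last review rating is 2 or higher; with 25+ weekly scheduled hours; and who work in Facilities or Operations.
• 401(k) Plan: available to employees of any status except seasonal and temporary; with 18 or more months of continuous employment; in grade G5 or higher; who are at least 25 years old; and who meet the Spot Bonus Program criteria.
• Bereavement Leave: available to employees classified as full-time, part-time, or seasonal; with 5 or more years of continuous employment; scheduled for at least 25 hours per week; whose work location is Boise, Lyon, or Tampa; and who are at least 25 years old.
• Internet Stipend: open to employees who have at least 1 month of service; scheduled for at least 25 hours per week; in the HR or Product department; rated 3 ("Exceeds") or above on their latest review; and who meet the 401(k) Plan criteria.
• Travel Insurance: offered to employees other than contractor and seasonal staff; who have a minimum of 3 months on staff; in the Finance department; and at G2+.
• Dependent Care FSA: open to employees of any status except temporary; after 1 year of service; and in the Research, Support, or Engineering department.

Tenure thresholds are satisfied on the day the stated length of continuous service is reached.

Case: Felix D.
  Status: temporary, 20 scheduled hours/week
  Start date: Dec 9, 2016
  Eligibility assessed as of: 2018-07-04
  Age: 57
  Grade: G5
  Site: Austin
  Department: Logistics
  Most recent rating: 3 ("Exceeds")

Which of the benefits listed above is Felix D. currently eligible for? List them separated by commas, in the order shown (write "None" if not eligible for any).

Service from Dec 9, 2016 to 2018-07-04: 572 days.
Spot Bonus Program — status temporary ✓; service 572 days ≥ 12 weeks (≈84 days) ✓; age 57 ≥ 21 ✓; dept Logistics ✗ → not eligible.
Pension Scheme — service 572 days ≥ 8 weeks (≈56 days) ✓; age 57 ≥ 21 ✓; grade G5 ≥ G4 ✓; rating 3 ≥ 2 ✓; site Austin ✓ → eligible.
Adoption Assistance — service 572 days < 2 years (≈730 days) ✗ → not eligible.
401(k) Plan — status temporary ✗ (excluded) → not eligible.
Bereavement Leave — status temporary ✗ (requires full-time, part-time, or seasonal) → not eligible.
Internet Stipend — service 572 days ≥ 1 month (≈30 days) ✓; 20 hrs/wk < 25 ✗ → not eligible.
Travel Insurance — status temporary ✓ (not excluded); service 572 days ≥ 3 months (≈90 days) ✓; dept Logistics ✗ → not eligible.
Dependent Care FSA — status temporary ✗ (excluded) → not eligible.

Pension Scheme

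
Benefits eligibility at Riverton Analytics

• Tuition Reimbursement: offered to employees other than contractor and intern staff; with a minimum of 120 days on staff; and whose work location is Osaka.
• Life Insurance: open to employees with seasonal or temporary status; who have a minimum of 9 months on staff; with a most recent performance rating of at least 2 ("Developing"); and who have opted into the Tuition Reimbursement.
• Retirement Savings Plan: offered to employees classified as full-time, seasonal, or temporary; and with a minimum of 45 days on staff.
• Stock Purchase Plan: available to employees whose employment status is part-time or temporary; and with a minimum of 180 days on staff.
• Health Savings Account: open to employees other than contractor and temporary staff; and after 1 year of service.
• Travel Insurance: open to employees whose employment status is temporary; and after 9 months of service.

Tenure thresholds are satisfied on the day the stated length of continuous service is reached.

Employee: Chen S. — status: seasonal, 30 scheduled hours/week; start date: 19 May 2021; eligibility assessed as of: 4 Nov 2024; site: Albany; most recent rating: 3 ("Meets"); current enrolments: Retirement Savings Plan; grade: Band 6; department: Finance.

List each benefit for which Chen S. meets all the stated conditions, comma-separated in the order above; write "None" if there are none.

Service from 19 May 2021 to 4 Nov 2024: 1265 days.
Tuition Reimbursement — status seasonal ✓ (not excluded); service 1265 days ≥ 120 days ✓; site Albany ✗ (not Osaka) → not eligible.
Life Insurance — status seasonal ✓; service 1265 days ≥ 9 months (≈270 days) ✓; rating 3 ≥ 2 ✓; not enrolled in Tuition Reimbursement ✗ → not eligible.
Retirement Savings Plan — status seasonal ✓; service 1265 days ≥ 45 days ✓ → eligible.
Stock Purchase Plan — status seasonal ✗ (requires part-time or temporary) → not eligible.
Health Savings Account — status seasonal ✓ (not excluded); service 1265 days ≥ 1 year (≈365 days) ✓ → eligible.
Travel Insurance — status seasonal ✗ (requires temporary) → not eligible.

Retirement Savings Plan, Health Savings Account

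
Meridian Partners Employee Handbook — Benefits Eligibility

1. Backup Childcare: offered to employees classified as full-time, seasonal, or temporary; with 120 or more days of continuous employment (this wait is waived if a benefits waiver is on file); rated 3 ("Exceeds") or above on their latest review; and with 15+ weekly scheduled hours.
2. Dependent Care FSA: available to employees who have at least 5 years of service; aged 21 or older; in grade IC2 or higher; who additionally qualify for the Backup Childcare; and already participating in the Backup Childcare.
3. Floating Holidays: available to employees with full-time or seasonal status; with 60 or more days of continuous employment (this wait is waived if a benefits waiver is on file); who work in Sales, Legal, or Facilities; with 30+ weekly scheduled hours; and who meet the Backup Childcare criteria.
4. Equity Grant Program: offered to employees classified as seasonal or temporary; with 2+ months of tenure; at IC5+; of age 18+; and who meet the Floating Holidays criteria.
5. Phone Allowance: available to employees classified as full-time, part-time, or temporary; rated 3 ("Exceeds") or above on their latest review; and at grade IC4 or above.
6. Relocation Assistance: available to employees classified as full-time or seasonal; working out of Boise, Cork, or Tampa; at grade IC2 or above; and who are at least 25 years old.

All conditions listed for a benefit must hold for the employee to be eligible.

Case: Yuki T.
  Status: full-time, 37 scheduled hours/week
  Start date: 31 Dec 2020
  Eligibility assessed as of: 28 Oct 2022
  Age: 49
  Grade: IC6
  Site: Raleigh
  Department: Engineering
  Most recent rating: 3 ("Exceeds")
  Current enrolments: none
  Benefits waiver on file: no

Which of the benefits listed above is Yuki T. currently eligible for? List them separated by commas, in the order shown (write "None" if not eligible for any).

Backup Childcare, Phone Allowance

Service from 31 Dec 2020 to 28 Oct 2022: 666 days.
Backup Childcare — status full-time ✓; no waiver, service 666 days ≥ 120 days ✓; rating 3 ≥ 3 ✓; 37 hrs/wk ≥ 15 ✓ → eligible.
Dependent Care FSA — service 666 days < 5 years (≈1825 days) ✗ → not eligible.
Floating Holidays — status full-time ✓; no waiver, service 666 days ≥ 60 days ✓; dept Engineering ✗ → not eligible.
Equity Grant Program — status full-time ✗ (requires seasonal or temporary) → not eligible.
Phone Allowance — status full-time ✓; rating 3 ≥ 3 ✓; grade IC6 ≥ IC4 ✓ → eligible.
Relocation Assistance — status full-time ✓; site Raleigh ✗ (not Boise, Cork, or Tampa) → not eligible.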